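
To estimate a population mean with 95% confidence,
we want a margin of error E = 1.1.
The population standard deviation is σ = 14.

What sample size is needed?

Answer: n = 623

Derivation:
z_0.025 = 1.960
n = (z×σ/E)² = (1.960×14/1.1)²
n = 622.2757
Round up: n = 623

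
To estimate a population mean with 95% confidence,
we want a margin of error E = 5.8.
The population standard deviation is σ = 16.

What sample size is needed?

z_0.025 = 1.960
n = (z×σ/E)² = (1.960×16/5.8)²
n = 29.2345
Round up: n = 30

Answer: n = 30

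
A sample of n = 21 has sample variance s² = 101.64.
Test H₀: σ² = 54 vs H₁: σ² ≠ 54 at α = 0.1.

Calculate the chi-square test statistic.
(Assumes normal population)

df = n - 1 = 20
χ² = (n-1)s²/σ₀² = 20×101.64/54 = 37.6444
Critical values: χ²_{0.95,20} = 10.851, χ²_{0.05,20} = 31.410
Rejection region: χ² < 10.851 or χ² > 31.410
Decision: reject H₀

Answer: χ² = 37.6444, reject H₀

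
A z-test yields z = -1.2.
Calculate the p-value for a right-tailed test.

Answer: p-value ≈ 0.8849

Derivation:
For z = -1.2:
p = P(Z > -1.2) = 1 - Φ(-1.2) = 0.8849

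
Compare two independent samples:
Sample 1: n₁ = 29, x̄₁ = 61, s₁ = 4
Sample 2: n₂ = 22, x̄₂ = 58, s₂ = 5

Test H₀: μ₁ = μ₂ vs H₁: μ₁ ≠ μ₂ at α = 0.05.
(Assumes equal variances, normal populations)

Answer: t = 2.3811, reject H₀

Derivation:
Pooled variance: s²_p = [28×4² + 21×5²]/(49) = 19.8571
s_p = 4.4561
SE = s_p×√(1/n₁ + 1/n₂) = 4.4561×√(1/29 + 1/22) = 1.2599
t = (x̄₁ - x̄₂)/SE = (61 - 58)/1.2599 = 2.3811
df = 49, t-critical = ±2.010
Decision: reject H₀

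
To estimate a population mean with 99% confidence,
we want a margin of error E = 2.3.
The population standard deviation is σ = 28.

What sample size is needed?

Answer: n = 984

Derivation:
z_0.005 = 2.576
n = (z×σ/E)² = (2.576×28/2.3)²
n = 983.4496
Round up: n = 984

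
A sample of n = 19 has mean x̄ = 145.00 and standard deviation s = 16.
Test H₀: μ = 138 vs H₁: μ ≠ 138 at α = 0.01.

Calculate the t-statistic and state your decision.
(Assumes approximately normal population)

Answer: t = 1.9070, fail to reject H₀

Derivation:
df = n - 1 = 18
SE = s/√n = 16/√19 = 3.6707
t = (x̄ - μ₀)/SE = (145.00 - 138)/3.6707 = 1.9070
Critical value: t_{0.005,18} = ±2.878
p-value ≈ 0.0726
Decision: fail to reject H₀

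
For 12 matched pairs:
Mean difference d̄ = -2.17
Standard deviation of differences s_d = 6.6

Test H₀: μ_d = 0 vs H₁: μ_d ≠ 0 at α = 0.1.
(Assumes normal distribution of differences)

df = n - 1 = 11
SE = s_d/√n = 6.6/√12 = 1.9053
t = d̄/SE = -2.17/1.9053 = -1.1389
Critical value: t_{0.05,11} = ±1.796
p-value ≈ 0.2789
Decision: fail to reject H₀

Answer: t = -1.1389, fail to reject H₀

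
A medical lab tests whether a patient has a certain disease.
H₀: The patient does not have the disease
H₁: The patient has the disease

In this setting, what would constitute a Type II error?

A Type I error (probability α) occurs when we reject a true H₀.
A Type II error (probability β) occurs when we fail to reject a false H₀.

Answer: Failing to diagnose a patient who actually has the disease (false negative)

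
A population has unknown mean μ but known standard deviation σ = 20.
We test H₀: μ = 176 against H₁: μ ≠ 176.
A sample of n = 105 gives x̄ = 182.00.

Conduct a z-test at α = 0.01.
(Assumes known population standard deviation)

Answer: z = 3.0741, reject H₀

Derivation:
Standard error: SE = σ/√n = 20/√105 = 1.9518
z-statistic: z = (x̄ - μ₀)/SE = (182.00 - 176)/1.9518 = 3.0741
Critical value: ±2.576
p-value = 0.0021
Decision: reject H₀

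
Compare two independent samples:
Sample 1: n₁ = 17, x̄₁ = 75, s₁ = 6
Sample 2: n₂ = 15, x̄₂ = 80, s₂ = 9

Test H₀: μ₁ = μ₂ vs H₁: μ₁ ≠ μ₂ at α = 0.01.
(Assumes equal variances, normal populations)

Pooled variance: s²_p = [16×6² + 14×9²]/(30) = 57.0000
s_p = 7.5498
SE = s_p×√(1/n₁ + 1/n₂) = 7.5498×√(1/17 + 1/15) = 2.6745
t = (x̄₁ - x̄₂)/SE = (75 - 80)/2.6745 = -1.8695
df = 30, t-critical = ±2.750
Decision: fail to reject H₀

Answer: t = -1.8695, fail to reject H₀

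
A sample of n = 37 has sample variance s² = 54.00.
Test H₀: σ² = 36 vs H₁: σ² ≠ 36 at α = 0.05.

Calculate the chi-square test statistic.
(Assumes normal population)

Answer: χ² = 54.0000, fail to reject H₀

Derivation:
df = n - 1 = 36
χ² = (n-1)s²/σ₀² = 36×54.00/36 = 54.0000
Critical values: χ²_{0.975,36} = 21.336, χ²_{0.025,36} = 54.437
Rejection region: χ² < 21.336 or χ² > 54.437
Decision: fail to reject H₀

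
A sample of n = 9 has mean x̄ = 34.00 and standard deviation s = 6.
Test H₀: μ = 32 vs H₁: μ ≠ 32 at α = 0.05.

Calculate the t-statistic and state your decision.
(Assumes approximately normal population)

df = n - 1 = 8
SE = s/√n = 6/√9 = 2.0000
t = (x̄ - μ₀)/SE = (34.00 - 32)/2.0000 = 1.0000
Critical value: t_{0.025,8} = ±2.306
p-value ≈ 0.3466
Decision: fail to reject H₀

Answer: t = 1.0000, fail to reject H₀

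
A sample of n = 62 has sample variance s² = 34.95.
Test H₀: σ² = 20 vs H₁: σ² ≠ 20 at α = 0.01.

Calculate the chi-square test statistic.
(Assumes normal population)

df = n - 1 = 61
χ² = (n-1)s²/σ₀² = 61×34.95/20 = 106.5975
Critical values: χ²_{0.995,61} = 36.301, χ²_{0.005,61} = 93.186
Rejection region: χ² < 36.301 or χ² > 93.186
Decision: reject H₀

Answer: χ² = 106.5975, reject H₀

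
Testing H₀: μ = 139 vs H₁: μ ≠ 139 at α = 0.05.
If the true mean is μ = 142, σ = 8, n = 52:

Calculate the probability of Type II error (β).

Answer: β ≈ 0.2284

Derivation:
SE = σ/√n = 8/√52 = 1.1094
Critical values: μ₀ ± z_0.025×SE = 139 ± 1.960×1.1094
Acceptance region: (136.8256, 141.1744)
Under H₁ (μ = 142): z_high = (141.1744 - 142)/1.1094 = -0.7442, z_low = (136.8256 - 142)/1.1094 = -4.6641
β = P(not reject | H₁) = Φ(-0.7442) - Φ(-4.6641) ≈ 0.2284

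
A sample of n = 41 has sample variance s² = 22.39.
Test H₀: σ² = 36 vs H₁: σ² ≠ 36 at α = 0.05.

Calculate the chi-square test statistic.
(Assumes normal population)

Answer: χ² = 24.8778, fail to reject H₀

Derivation:
df = n - 1 = 40
χ² = (n-1)s²/σ₀² = 40×22.39/36 = 24.8778
Critical values: χ²_{0.975,40} = 24.433, χ²_{0.025,40} = 59.342
Rejection region: χ² < 24.433 or χ² > 59.342
Decision: fail to reject H₀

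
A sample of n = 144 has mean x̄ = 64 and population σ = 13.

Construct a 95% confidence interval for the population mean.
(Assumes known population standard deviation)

Confidence level: 95%, α = 0.05
z_0.025 = 1.960
SE = σ/√n = 13/√144 = 1.0833
Margin of error = 1.960 × 1.0833 = 2.1233
CI: x̄ ± margin = 64 ± 2.1233
CI: (61.8767, 66.1233)

Answer: (61.8767, 66.1233)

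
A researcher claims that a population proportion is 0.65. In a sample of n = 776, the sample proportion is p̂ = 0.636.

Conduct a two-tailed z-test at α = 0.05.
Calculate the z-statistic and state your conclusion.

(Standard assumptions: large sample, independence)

Answer: z = -0.8177, fail to reject H₀

Derivation:
H₀: p = 0.65, H₁: p ≠ 0.65
Standard error: SE = √(p₀(1-p₀)/n) = √(0.65×0.35/776) = 0.017122
z-statistic: z = (p̂ - p₀)/SE = (0.636 - 0.65)/0.017122 = -0.8177
Critical value: z_0.025 = ±1.960
p-value = 0.4135
Decision: fail to reject H₀ at α = 0.05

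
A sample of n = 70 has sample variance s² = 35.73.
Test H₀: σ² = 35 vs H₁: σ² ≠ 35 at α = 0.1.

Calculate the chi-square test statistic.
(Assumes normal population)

Answer: χ² = 70.4391, fail to reject H₀

Derivation:
df = n - 1 = 69
χ² = (n-1)s²/σ₀² = 69×35.73/35 = 70.4391
Critical values: χ²_{0.95,69} = 50.879, χ²_{0.05,69} = 89.391
Rejection region: χ² < 50.879 or χ² > 89.391
Decision: fail to reject H₀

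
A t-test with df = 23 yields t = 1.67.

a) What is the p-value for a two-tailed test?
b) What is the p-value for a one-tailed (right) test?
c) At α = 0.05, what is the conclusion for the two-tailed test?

Using t-distribution with df = 23:
a) Two-tailed: p = 2×P(T > 1.67) = 0.1085
b) One-tailed: p = P(T > 1.67) = 0.0542
c) 0.1085 ≥ 0.05, fail to reject H₀

Answer: a) 0.1085, b) 0.0542, c) fail to reject H₀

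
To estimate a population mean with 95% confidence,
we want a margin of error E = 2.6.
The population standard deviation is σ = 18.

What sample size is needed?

z_0.025 = 1.960
n = (z×σ/E)² = (1.960×18/2.6)²
n = 184.1240
Round up: n = 185

Answer: n = 185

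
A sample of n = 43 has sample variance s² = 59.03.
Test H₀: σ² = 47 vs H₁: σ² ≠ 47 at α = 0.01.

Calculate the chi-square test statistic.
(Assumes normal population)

df = n - 1 = 42
χ² = (n-1)s²/σ₀² = 42×59.03/47 = 52.7502
Critical values: χ²_{0.995,42} = 22.138, χ²_{0.005,42} = 69.336
Rejection region: χ² < 22.138 or χ² > 69.336
Decision: fail to reject H₀

Answer: χ² = 52.7502, fail to reject H₀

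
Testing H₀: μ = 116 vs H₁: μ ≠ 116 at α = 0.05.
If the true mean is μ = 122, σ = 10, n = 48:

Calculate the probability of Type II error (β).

Answer: β ≈ 0.0140

Derivation:
SE = σ/√n = 10/√48 = 1.4434
Critical values: μ₀ ± z_0.025×SE = 116 ± 1.960×1.4434
Acceptance region: (113.1709, 118.8291)
Under H₁ (μ = 122): z_high = (118.8291 - 122)/1.4434 = -2.1968, z_low = (113.1709 - 122)/1.4434 = -6.1169
β = P(not reject | H₁) = Φ(-2.1968) - Φ(-6.1169) ≈ 0.0140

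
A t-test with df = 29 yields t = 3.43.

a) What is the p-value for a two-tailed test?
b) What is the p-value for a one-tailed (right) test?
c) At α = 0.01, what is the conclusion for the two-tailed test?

Using t-distribution with df = 29:
a) Two-tailed: p = 2×P(T > 3.43) = 0.0018
b) One-tailed: p = P(T > 3.43) = 0.0009
c) 0.0018 < 0.01, reject H₀

Answer: a) 0.0018, b) 0.0009, c) reject H₀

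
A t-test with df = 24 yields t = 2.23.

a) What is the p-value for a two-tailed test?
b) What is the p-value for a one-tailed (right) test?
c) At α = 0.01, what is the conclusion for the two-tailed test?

Using t-distribution with df = 24:
a) Two-tailed: p = 2×P(T > 2.23) = 0.0354
b) One-tailed: p = P(T > 2.23) = 0.0177
c) 0.0354 ≥ 0.01, fail to reject H₀

Answer: a) 0.0354, b) 0.0177, c) fail to reject H₀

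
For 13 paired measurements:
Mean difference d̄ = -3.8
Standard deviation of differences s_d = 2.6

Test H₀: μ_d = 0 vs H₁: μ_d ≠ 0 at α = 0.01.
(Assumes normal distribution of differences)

Answer: t = -5.2697, reject H₀

Derivation:
df = n - 1 = 12
SE = s_d/√n = 2.6/√13 = 0.7211
t = d̄/SE = -3.8/0.7211 = -5.2697
Critical value: t_{0.005,12} = ±3.055
p-value ≈ 0.0002
Decision: reject H₀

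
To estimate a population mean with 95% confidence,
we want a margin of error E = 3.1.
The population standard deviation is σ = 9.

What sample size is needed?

z_0.025 = 1.960
n = (z×σ/E)² = (1.960×9/3.1)²
n = 32.3798
Round up: n = 33

Answer: n = 33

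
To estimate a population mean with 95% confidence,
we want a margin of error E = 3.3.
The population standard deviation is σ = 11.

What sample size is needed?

z_0.025 = 1.960
n = (z×σ/E)² = (1.960×11/3.3)²
n = 42.6844
Round up: n = 43

Answer: n = 43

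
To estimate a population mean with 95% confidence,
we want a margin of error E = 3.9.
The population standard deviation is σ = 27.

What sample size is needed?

z_0.025 = 1.960
n = (z×σ/E)² = (1.960×27/3.9)²
n = 184.1240
Round up: n = 185

Answer: n = 185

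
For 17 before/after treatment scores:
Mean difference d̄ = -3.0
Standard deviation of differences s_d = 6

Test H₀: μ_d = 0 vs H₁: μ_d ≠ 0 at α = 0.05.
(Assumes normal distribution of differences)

df = n - 1 = 16
SE = s_d/√n = 6/√17 = 1.4552
t = d̄/SE = -3.0/1.4552 = -2.0616
Critical value: t_{0.025,16} = ±2.120
p-value ≈ 0.0559
Decision: fail to reject H₀

Answer: t = -2.0616, fail to reject H₀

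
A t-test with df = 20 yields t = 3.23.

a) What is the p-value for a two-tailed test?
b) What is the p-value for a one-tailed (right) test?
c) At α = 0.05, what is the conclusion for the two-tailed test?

Answer: a) 0.0042, b) 0.0021, c) reject H₀

Derivation:
Using t-distribution with df = 20:
a) Two-tailed: p = 2×P(T > 3.23) = 0.0042
b) One-tailed: p = P(T > 3.23) = 0.0021
c) 0.0042 < 0.05, reject H₀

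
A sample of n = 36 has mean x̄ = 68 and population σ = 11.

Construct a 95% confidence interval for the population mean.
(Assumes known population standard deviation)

Answer: (64.4067, 71.5933)

Derivation:
Confidence level: 95%, α = 0.05
z_0.025 = 1.960
SE = σ/√n = 11/√36 = 1.8333
Margin of error = 1.960 × 1.8333 = 3.5933
CI: x̄ ± margin = 68 ± 3.5933
CI: (64.4067, 71.5933)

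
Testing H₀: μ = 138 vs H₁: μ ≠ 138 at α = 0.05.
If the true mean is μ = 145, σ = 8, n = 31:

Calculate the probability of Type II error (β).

Answer: β ≈ 0.0018

Derivation:
SE = σ/√n = 8/√31 = 1.4368
Critical values: μ₀ ± z_0.025×SE = 138 ± 1.960×1.4368
Acceptance region: (135.1839, 140.8161)
Under H₁ (μ = 145): z_high = (140.8161 - 145)/1.4368 = -2.9120, z_low = (135.1839 - 145)/1.4368 = -6.8319
β = P(not reject | H₁) = Φ(-2.9120) - Φ(-6.8319) ≈ 0.0018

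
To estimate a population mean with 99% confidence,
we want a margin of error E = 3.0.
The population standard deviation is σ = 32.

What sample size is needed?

z_0.005 = 2.576
n = (z×σ/E)² = (2.576×32/3.0)²
n = 755.0038
Round up: n = 756

Answer: n = 756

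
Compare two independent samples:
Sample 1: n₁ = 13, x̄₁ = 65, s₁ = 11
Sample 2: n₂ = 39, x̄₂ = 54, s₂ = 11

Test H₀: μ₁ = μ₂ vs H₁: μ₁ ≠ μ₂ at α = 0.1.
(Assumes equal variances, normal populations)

Pooled variance: s²_p = [12×11² + 38×11²]/(50) = 121.0000
s_p = 11.0000
SE = s_p×√(1/n₁ + 1/n₂) = 11.0000×√(1/13 + 1/39) = 3.5228
t = (x̄₁ - x̄₂)/SE = (65 - 54)/3.5228 = 3.1225
df = 50, t-critical = ±1.676
Decision: reject H₀

Answer: t = 3.1225, reject H₀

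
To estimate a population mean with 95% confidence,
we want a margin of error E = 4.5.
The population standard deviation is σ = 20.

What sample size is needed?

Answer: n = 76

Derivation:
z_0.025 = 1.960
n = (z×σ/E)² = (1.960×20/4.5)²
n = 75.8835
Round up: n = 76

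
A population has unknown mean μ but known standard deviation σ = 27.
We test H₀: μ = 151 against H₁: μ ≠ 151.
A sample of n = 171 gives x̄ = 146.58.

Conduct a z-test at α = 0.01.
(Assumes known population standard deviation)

Answer: z = -2.1407, fail to reject H₀

Derivation:
Standard error: SE = σ/√n = 27/√171 = 2.0647
z-statistic: z = (x̄ - μ₀)/SE = (146.58 - 151)/2.0647 = -2.1407
Critical value: ±2.576
p-value = 0.0323
Decision: fail to reject H₀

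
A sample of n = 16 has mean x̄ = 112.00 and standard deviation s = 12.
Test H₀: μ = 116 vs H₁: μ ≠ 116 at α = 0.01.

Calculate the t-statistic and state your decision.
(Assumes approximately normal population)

df = n - 1 = 15
SE = s/√n = 12/√16 = 3.0000
t = (x̄ - μ₀)/SE = (112.00 - 116)/3.0000 = -1.3333
Critical value: t_{0.005,15} = ±2.947
p-value ≈ 0.2023
Decision: fail to reject H₀

Answer: t = -1.3333, fail to reject H₀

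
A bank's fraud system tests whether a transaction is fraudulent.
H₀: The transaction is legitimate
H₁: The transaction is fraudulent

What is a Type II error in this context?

Type I error (α): Rejecting H₀ when H₀ is true
Type II error (β): Failing to reject H₀ when H₁ is true

Answer: Allowing a fraudulent transaction to go through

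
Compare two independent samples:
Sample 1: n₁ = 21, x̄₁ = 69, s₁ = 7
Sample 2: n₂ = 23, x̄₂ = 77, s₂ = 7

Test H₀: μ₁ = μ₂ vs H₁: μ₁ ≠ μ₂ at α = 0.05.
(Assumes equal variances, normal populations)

Answer: t = -3.7864, reject H₀

Derivation:
Pooled variance: s²_p = [20×7² + 22×7²]/(42) = 49.0000
s_p = 7.0000
SE = s_p×√(1/n₁ + 1/n₂) = 7.0000×√(1/21 + 1/23) = 2.1128
t = (x̄₁ - x̄₂)/SE = (69 - 77)/2.1128 = -3.7864
df = 42, t-critical = ±2.018
Decision: reject H₀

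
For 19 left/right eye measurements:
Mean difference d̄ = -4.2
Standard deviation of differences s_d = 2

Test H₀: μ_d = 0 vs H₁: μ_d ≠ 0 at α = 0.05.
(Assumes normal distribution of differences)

df = n - 1 = 18
SE = s_d/√n = 2/√19 = 0.4588
t = d̄/SE = -4.2/0.4588 = -9.1543
Critical value: t_{0.025,18} = ±2.101
p-value < 0.0001
Decision: reject H₀

Answer: t = -9.1543, reject H₀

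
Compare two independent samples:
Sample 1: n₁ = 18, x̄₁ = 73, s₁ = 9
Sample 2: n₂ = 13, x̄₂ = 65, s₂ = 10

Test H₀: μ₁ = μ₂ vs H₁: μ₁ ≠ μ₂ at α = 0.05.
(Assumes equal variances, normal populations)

Pooled variance: s²_p = [17×9² + 12×10²]/(29) = 88.8621
s_p = 9.4267
SE = s_p×√(1/n₁ + 1/n₂) = 9.4267×√(1/18 + 1/13) = 3.4311
t = (x̄₁ - x̄₂)/SE = (73 - 65)/3.4311 = 2.3316
df = 29, t-critical = ±2.045
Decision: reject H₀

Answer: t = 2.3316, reject H₀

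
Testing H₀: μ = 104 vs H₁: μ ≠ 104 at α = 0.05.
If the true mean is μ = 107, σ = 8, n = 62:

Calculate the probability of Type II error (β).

Answer: β ≈ 0.1604

Derivation:
SE = σ/√n = 8/√62 = 1.0160
Critical values: μ₀ ± z_0.025×SE = 104 ± 1.960×1.0160
Acceptance region: (102.0086, 105.9914)
Under H₁ (μ = 107): z_high = (105.9914 - 107)/1.0160 = -0.9927, z_low = (102.0086 - 107)/1.0160 = -4.9128
β = P(not reject | H₁) = Φ(-0.9927) - Φ(-4.9128) ≈ 0.1604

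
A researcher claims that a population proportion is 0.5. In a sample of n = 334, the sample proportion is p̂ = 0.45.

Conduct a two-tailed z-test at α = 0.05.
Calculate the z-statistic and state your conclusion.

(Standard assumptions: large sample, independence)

Answer: z = -1.8276, fail to reject H₀

Derivation:
H₀: p = 0.5, H₁: p ≠ 0.5
Standard error: SE = √(p₀(1-p₀)/n) = √(0.5×0.5/334) = 0.027359
z-statistic: z = (p̂ - p₀)/SE = (0.45 - 0.5)/0.027359 = -1.8276
Critical value: z_0.025 = ±1.960
p-value = 0.0676
Decision: fail to reject H₀ at α = 0.05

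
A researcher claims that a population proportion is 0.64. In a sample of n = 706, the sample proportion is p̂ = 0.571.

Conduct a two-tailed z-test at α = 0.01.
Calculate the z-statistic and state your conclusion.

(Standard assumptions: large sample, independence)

Answer: z = -3.8195, reject H₀

Derivation:
H₀: p = 0.64, H₁: p ≠ 0.64
Standard error: SE = √(p₀(1-p₀)/n) = √(0.64×0.36/706) = 0.018065
z-statistic: z = (p̂ - p₀)/SE = (0.571 - 0.64)/0.018065 = -3.8195
Critical value: z_0.005 = ±2.576
p-value = 0.0001
Decision: reject H₀ at α = 0.01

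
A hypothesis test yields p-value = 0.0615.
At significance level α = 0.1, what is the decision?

Answer: reject H₀

Derivation:
Compare p-value to α:
0.0615 < 0.1
Decision: reject H₀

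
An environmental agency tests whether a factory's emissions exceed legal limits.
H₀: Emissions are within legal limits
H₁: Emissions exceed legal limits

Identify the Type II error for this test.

Answer: Failing to cite a factory whose emissions actually exceed the limit

Derivation:
Type I error (α): Rejecting H₀ when H₀ is true
Type II error (β): Failing to reject H₀ when H₁ is true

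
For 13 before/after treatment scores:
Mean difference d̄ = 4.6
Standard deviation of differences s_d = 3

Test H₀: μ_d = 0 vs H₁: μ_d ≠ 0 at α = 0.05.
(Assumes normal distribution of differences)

df = n - 1 = 12
SE = s_d/√n = 3/√13 = 0.8321
t = d̄/SE = 4.6/0.8321 = 5.5282
Critical value: t_{0.025,12} = ±2.179
p-value ≈ 0.0001
Decision: reject H₀

Answer: t = 5.5282, reject H₀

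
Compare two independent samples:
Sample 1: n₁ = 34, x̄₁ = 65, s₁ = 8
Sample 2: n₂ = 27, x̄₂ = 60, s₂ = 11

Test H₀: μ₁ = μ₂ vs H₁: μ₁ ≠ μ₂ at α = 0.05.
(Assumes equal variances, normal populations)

Pooled variance: s²_p = [33×8² + 26×11²]/(59) = 89.1186
s_p = 9.4403
SE = s_p×√(1/n₁ + 1/n₂) = 9.4403×√(1/34 + 1/27) = 2.4335
t = (x̄₁ - x̄₂)/SE = (65 - 60)/2.4335 = 2.0547
df = 59, t-critical = ±2.001
Decision: reject H₀

Answer: t = 2.0547, reject H₀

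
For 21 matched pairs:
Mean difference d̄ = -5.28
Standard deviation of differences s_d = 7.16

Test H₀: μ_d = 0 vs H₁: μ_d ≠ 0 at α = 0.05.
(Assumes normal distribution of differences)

Answer: t = -3.3794, reject H₀

Derivation:
df = n - 1 = 20
SE = s_d/√n = 7.16/√21 = 1.5624
t = d̄/SE = -5.28/1.5624 = -3.3794
Critical value: t_{0.025,20} = ±2.086
p-value ≈ 0.0030
Decision: reject H₀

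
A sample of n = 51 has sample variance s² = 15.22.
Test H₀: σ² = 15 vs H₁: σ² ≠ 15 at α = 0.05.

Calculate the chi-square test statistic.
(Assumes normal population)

Answer: χ² = 50.7333, fail to reject H₀

Derivation:
df = n - 1 = 50
χ² = (n-1)s²/σ₀² = 50×15.22/15 = 50.7333
Critical values: χ²_{0.975,50} = 32.357, χ²_{0.025,50} = 71.420
Rejection region: χ² < 32.357 or χ² > 71.420
Decision: fail to reject H₀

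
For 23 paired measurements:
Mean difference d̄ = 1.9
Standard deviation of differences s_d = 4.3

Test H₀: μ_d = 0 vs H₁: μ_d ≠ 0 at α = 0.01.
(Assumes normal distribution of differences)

df = n - 1 = 22
SE = s_d/√n = 4.3/√23 = 0.8966
t = d̄/SE = 1.9/0.8966 = 2.1191
Critical value: t_{0.005,22} = ±2.819
p-value ≈ 0.0456
Decision: fail to reject H₀

Answer: t = 2.1191, fail to reject H₀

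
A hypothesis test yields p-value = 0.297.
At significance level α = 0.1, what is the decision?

Answer: fail to reject H₀

Derivation:
Compare p-value to α:
0.297 ≥ 0.1
Decision: fail to reject H₀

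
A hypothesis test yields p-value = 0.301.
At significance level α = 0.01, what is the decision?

Answer: fail to reject H₀

Derivation:
Compare p-value to α:
0.301 ≥ 0.01
Decision: fail to reject H₀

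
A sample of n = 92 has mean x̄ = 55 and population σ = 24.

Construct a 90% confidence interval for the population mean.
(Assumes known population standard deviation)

Answer: (50.8839, 59.1161)

Derivation:
Confidence level: 90%, α = 0.1
z_0.05 = 1.645
SE = σ/√n = 24/√92 = 2.5022
Margin of error = 1.645 × 2.5022 = 4.1161
CI: x̄ ± margin = 55 ± 4.1161
CI: (50.8839, 59.1161)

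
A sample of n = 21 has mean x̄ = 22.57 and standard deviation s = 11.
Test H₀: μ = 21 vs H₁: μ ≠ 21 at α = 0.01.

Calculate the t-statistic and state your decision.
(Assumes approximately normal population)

Answer: t = 0.6541, fail to reject H₀

Derivation:
df = n - 1 = 20
SE = s/√n = 11/√21 = 2.4004
t = (x̄ - μ₀)/SE = (22.57 - 21)/2.4004 = 0.6541
Critical value: t_{0.005,20} = ±2.845
p-value ≈ 0.5205
Decision: fail to reject H₀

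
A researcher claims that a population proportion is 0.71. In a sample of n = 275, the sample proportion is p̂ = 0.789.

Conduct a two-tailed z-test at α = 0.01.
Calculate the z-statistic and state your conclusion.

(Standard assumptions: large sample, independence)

H₀: p = 0.71, H₁: p ≠ 0.71
Standard error: SE = √(p₀(1-p₀)/n) = √(0.71×0.29/275) = 0.027363
z-statistic: z = (p̂ - p₀)/SE = (0.789 - 0.71)/0.027363 = 2.8871
Critical value: z_0.005 = ±2.576
p-value = 0.0039
Decision: reject H₀ at α = 0.01

Answer: z = 2.8871, reject H₀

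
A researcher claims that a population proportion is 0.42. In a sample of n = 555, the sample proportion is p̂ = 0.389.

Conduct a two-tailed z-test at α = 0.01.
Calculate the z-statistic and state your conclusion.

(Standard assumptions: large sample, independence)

H₀: p = 0.42, H₁: p ≠ 0.42
Standard error: SE = √(p₀(1-p₀)/n) = √(0.42×0.58/555) = 0.020950
z-statistic: z = (p̂ - p₀)/SE = (0.389 - 0.42)/0.020950 = -1.4797
Critical value: z_0.005 = ±2.576
p-value = 0.1390
Decision: fail to reject H₀ at α = 0.01

Answer: z = -1.4797, fail to reject H₀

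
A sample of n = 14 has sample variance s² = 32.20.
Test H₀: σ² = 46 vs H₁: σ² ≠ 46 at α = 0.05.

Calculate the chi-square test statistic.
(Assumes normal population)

Answer: χ² = 9.1000, fail to reject H₀

Derivation:
df = n - 1 = 13
χ² = (n-1)s²/σ₀² = 13×32.20/46 = 9.1000
Critical values: χ²_{0.975,13} = 5.009, χ²_{0.025,13} = 24.736
Rejection region: χ² < 5.009 or χ² > 24.736
Decision: fail to reject H₀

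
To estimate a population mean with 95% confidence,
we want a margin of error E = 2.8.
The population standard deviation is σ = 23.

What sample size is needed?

z_0.025 = 1.960
n = (z×σ/E)² = (1.960×23/2.8)²
n = 259.2100
Round up: n = 260

Answer: n = 260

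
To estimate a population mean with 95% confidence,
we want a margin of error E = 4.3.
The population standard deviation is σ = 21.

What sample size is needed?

z_0.025 = 1.960
n = (z×σ/E)² = (1.960×21/4.3)²
n = 91.6250
Round up: n = 92

Answer: n = 92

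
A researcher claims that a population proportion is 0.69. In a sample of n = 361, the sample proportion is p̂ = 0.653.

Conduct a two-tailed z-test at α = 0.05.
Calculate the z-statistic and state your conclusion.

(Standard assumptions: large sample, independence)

Answer: z = -1.5200, fail to reject H₀

Derivation:
H₀: p = 0.69, H₁: p ≠ 0.69
Standard error: SE = √(p₀(1-p₀)/n) = √(0.69×0.31/361) = 0.024342
z-statistic: z = (p̂ - p₀)/SE = (0.653 - 0.69)/0.024342 = -1.5200
Critical value: z_0.025 = ±1.960
p-value = 0.1285
Decision: fail to reject H₀ at α = 0.05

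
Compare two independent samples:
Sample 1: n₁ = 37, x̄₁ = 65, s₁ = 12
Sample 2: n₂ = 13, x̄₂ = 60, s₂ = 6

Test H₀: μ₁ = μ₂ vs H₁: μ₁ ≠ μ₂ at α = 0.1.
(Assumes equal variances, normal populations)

Answer: t = 1.4337, fail to reject H₀

Derivation:
Pooled variance: s²_p = [36×12² + 12×6²]/(48) = 117.0000
s_p = 10.8167
SE = s_p×√(1/n₁ + 1/n₂) = 10.8167×√(1/37 + 1/13) = 3.4874
t = (x̄₁ - x̄₂)/SE = (65 - 60)/3.4874 = 1.4337
df = 48, t-critical = ±1.677
Decision: fail to reject H₀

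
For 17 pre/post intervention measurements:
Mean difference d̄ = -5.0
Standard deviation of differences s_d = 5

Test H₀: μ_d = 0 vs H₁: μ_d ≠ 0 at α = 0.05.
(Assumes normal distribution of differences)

Answer: t = -4.1230, reject H₀

Derivation:
df = n - 1 = 16
SE = s_d/√n = 5/√17 = 1.2127
t = d̄/SE = -5.0/1.2127 = -4.1230
Critical value: t_{0.025,16} = ±2.120
p-value ≈ 0.0008
Decision: reject H₀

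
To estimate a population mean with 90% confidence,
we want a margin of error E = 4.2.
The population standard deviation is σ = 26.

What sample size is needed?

Answer: n = 104

Derivation:
z_0.05 = 1.645
n = (z×σ/E)² = (1.645×26/4.2)²
n = 103.7003
Round up: n = 104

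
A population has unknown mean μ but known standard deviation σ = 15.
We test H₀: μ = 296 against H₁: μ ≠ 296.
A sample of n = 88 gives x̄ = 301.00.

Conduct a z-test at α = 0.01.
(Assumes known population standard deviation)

Standard error: SE = σ/√n = 15/√88 = 1.5990
z-statistic: z = (x̄ - μ₀)/SE = (301.00 - 296)/1.5990 = 3.1270
Critical value: ±2.576
p-value = 0.0018
Decision: reject H₀

Answer: z = 3.1270, reject H₀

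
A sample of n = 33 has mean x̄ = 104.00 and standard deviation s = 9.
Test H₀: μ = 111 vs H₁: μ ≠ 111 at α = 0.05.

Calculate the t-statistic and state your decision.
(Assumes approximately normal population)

Answer: t = -4.4680, reject H₀

Derivation:
df = n - 1 = 32
SE = s/√n = 9/√33 = 1.5667
t = (x̄ - μ₀)/SE = (104.00 - 111)/1.5667 = -4.4680
Critical value: t_{0.025,32} = ±2.037
p-value ≈ 0.0001
Decision: reject H₀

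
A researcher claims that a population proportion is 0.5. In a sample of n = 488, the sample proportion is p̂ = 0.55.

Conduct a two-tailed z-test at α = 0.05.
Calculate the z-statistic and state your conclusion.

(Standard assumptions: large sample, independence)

Answer: z = 2.2091, reject H₀

Derivation:
H₀: p = 0.5, H₁: p ≠ 0.5
Standard error: SE = √(p₀(1-p₀)/n) = √(0.5×0.5/488) = 0.022634
z-statistic: z = (p̂ - p₀)/SE = (0.55 - 0.5)/0.022634 = 2.2091
Critical value: z_0.025 = ±1.960
p-value = 0.0272
Decision: reject H₀ at α = 0.05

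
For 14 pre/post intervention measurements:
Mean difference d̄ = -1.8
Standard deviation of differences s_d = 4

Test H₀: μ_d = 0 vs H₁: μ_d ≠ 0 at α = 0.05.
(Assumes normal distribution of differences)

Answer: t = -1.6838, fail to reject H₀

Derivation:
df = n - 1 = 13
SE = s_d/√n = 4/√14 = 1.0690
t = d̄/SE = -1.8/1.0690 = -1.6838
Critical value: t_{0.025,13} = ±2.160
p-value ≈ 0.1161
Decision: fail to reject H₀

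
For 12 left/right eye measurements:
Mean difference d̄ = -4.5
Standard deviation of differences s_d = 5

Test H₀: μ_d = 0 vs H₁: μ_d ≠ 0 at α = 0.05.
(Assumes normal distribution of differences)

df = n - 1 = 11
SE = s_d/√n = 5/√12 = 1.4434
t = d̄/SE = -4.5/1.4434 = -3.1176
Critical value: t_{0.025,11} = ±2.201
p-value ≈ 0.0098
Decision: reject H₀

Answer: t = -3.1176, reject H₀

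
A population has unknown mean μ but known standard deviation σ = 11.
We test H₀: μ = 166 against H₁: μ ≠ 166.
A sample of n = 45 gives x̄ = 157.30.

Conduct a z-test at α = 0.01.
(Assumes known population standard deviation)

Standard error: SE = σ/√n = 11/√45 = 1.6398
z-statistic: z = (x̄ - μ₀)/SE = (157.30 - 166)/1.6398 = -5.3055
Critical value: ±2.576
p-value < 0.0001
Decision: reject H₀

Answer: z = -5.3055, reject H₀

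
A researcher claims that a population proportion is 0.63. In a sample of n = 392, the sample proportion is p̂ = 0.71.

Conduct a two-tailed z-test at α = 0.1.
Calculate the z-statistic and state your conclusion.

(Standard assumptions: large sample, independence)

H₀: p = 0.63, H₁: p ≠ 0.63
Standard error: SE = √(p₀(1-p₀)/n) = √(0.63×0.37/392) = 0.024385
z-statistic: z = (p̂ - p₀)/SE = (0.71 - 0.63)/0.024385 = 3.2807
Critical value: z_0.05 = ±1.645
p-value = 0.0010
Decision: reject H₀ at α = 0.1

Answer: z = 3.2807, reject H₀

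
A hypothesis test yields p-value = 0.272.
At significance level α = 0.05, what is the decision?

Answer: fail to reject H₀

Derivation:
Compare p-value to α:
0.272 ≥ 0.05
Decision: fail to reject H₀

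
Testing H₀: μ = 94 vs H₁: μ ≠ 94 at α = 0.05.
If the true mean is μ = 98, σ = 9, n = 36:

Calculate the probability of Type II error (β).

Answer: β ≈ 0.2399

Derivation:
SE = σ/√n = 9/√36 = 1.5000
Critical values: μ₀ ± z_0.025×SE = 94 ± 1.960×1.5000
Acceptance region: (91.0600, 96.9400)
Under H₁ (μ = 98): z_high = (96.9400 - 98)/1.5000 = -0.7067, z_low = (91.0600 - 98)/1.5000 = -4.6267
β = P(not reject | H₁) = Φ(-0.7067) - Φ(-4.6267) ≈ 0.2399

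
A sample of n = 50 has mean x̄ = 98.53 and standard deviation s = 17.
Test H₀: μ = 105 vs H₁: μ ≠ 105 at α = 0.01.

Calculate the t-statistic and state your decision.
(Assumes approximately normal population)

df = n - 1 = 49
SE = s/√n = 17/√50 = 2.4042
t = (x̄ - μ₀)/SE = (98.53 - 105)/2.4042 = -2.6911
Critical value: t_{0.005,49} = ±2.680
p-value ≈ 0.0097
Decision: reject H₀

Answer: t = -2.6911, reject H₀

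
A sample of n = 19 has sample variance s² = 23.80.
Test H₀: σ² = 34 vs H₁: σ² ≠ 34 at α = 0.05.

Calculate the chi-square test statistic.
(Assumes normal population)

Answer: χ² = 12.6000, fail to reject H₀

Derivation:
df = n - 1 = 18
χ² = (n-1)s²/σ₀² = 18×23.80/34 = 12.6000
Critical values: χ²_{0.975,18} = 8.231, χ²_{0.025,18} = 31.526
Rejection region: χ² < 8.231 or χ² > 31.526
Decision: fail to reject H₀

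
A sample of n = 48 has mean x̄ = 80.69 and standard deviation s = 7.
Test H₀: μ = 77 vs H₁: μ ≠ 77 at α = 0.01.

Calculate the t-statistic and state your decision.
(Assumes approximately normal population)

df = n - 1 = 47
SE = s/√n = 7/√48 = 1.0104
t = (x̄ - μ₀)/SE = (80.69 - 77)/1.0104 = 3.6520
Critical value: t_{0.005,47} = ±2.685
p-value ≈ 0.0007
Decision: reject H₀

Answer: t = 3.6520, reject H₀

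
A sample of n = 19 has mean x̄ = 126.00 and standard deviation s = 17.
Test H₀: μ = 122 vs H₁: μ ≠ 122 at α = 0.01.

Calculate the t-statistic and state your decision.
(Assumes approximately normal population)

Answer: t = 1.0256, fail to reject H₀

Derivation:
df = n - 1 = 18
SE = s/√n = 17/√19 = 3.9001
t = (x̄ - μ₀)/SE = (126.00 - 122)/3.9001 = 1.0256
Critical value: t_{0.005,18} = ±2.878
p-value ≈ 0.3187
Decision: fail to reject H₀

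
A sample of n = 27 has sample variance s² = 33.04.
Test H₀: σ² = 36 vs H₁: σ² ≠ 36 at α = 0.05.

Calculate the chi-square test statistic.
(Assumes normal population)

Answer: χ² = 23.8622, fail to reject H₀

Derivation:
df = n - 1 = 26
χ² = (n-1)s²/σ₀² = 26×33.04/36 = 23.8622
Critical values: χ²_{0.975,26} = 13.844, χ²_{0.025,26} = 41.923
Rejection region: χ² < 13.844 or χ² > 41.923
Decision: fail to reject H₀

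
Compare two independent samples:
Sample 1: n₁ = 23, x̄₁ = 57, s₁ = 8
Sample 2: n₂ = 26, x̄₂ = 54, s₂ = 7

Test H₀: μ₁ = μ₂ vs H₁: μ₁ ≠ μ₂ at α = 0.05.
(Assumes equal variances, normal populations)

Pooled variance: s²_p = [22×8² + 25×7²]/(47) = 56.0213
s_p = 7.4847
SE = s_p×√(1/n₁ + 1/n₂) = 7.4847×√(1/23 + 1/26) = 2.1425
t = (x̄₁ - x̄₂)/SE = (57 - 54)/2.1425 = 1.4002
df = 47, t-critical = ±2.012
Decision: fail to reject H₀

Answer: t = 1.4002, fail to reject H₀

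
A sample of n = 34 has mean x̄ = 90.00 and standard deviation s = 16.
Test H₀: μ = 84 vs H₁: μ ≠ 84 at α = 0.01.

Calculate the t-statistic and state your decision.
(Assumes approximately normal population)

df = n - 1 = 33
SE = s/√n = 16/√34 = 2.7440
t = (x̄ - μ₀)/SE = (90.00 - 84)/2.7440 = 2.1866
Critical value: t_{0.005,33} = ±2.733
p-value ≈ 0.0360
Decision: fail to reject H₀

Answer: t = 2.1866, fail to reject H₀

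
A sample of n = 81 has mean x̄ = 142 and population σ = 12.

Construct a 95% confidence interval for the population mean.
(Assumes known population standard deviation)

Confidence level: 95%, α = 0.05
z_0.025 = 1.960
SE = σ/√n = 12/√81 = 1.3333
Margin of error = 1.960 × 1.3333 = 2.6133
CI: x̄ ± margin = 142 ± 2.6133
CI: (139.3867, 144.6133)

Answer: (139.3867, 144.6133)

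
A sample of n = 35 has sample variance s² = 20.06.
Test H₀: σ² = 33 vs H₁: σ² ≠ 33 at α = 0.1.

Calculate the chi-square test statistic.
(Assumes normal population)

Answer: χ² = 20.6679, reject H₀

Derivation:
df = n - 1 = 34
χ² = (n-1)s²/σ₀² = 34×20.06/33 = 20.6679
Critical values: χ²_{0.95,34} = 21.664, χ²_{0.05,34} = 48.602
Rejection region: χ² < 21.664 or χ² > 48.602
Decision: reject H₀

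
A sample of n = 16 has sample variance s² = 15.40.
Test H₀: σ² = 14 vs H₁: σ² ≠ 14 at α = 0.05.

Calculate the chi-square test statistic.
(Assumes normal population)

df = n - 1 = 15
χ² = (n-1)s²/σ₀² = 15×15.40/14 = 16.5000
Critical values: χ²_{0.975,15} = 6.262, χ²_{0.025,15} = 27.488
Rejection region: χ² < 6.262 or χ² > 27.488
Decision: fail to reject H₀

Answer: χ² = 16.5000, fail to reject H₀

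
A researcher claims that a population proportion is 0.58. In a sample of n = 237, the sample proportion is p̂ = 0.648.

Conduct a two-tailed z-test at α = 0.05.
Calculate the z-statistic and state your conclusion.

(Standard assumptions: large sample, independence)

H₀: p = 0.58, H₁: p ≠ 0.58
Standard error: SE = √(p₀(1-p₀)/n) = √(0.58×0.42/237) = 0.032060
z-statistic: z = (p̂ - p₀)/SE = (0.648 - 0.58)/0.032060 = 2.1210
Critical value: z_0.025 = ±1.960
p-value = 0.0339
Decision: reject H₀ at α = 0.05

Answer: z = 2.1210, reject H₀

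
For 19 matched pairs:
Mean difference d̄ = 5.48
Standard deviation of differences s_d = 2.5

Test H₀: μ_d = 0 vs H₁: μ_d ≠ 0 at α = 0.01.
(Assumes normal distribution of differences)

df = n - 1 = 18
SE = s_d/√n = 2.5/√19 = 0.5735
t = d̄/SE = 5.48/0.5735 = 9.5554
Critical value: t_{0.005,18} = ±2.878
p-value < 0.0001
Decision: reject H₀

Answer: t = 9.5554, reject H₀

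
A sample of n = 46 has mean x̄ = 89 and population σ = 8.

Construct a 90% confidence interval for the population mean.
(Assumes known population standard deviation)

Answer: (87.0597, 90.9403)

Derivation:
Confidence level: 90%, α = 0.1
z_0.05 = 1.645
SE = σ/√n = 8/√46 = 1.1795
Margin of error = 1.645 × 1.1795 = 1.9403
CI: x̄ ± margin = 89 ± 1.9403
CI: (87.0597, 90.9403)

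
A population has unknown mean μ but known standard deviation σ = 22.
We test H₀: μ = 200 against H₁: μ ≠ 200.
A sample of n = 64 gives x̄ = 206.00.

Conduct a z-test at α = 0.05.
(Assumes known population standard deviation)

Answer: z = 2.1818, reject H₀

Derivation:
Standard error: SE = σ/√n = 22/√64 = 2.7500
z-statistic: z = (x̄ - μ₀)/SE = (206.00 - 200)/2.7500 = 2.1818
Critical value: ±1.960
p-value = 0.0291
Decision: reject H₀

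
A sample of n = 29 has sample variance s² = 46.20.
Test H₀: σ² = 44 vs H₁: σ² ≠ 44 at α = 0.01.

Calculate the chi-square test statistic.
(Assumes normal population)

Answer: χ² = 29.4000, fail to reject H₀

Derivation:
df = n - 1 = 28
χ² = (n-1)s²/σ₀² = 28×46.20/44 = 29.4000
Critical values: χ²_{0.995,28} = 12.461, χ²_{0.005,28} = 50.993
Rejection region: χ² < 12.461 or χ² > 50.993
Decision: fail to reject H₀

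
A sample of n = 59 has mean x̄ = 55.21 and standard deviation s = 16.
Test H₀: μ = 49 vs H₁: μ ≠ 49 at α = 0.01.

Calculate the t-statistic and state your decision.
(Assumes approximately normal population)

Answer: t = 2.9813, reject H₀

Derivation:
df = n - 1 = 58
SE = s/√n = 16/√59 = 2.0830
t = (x̄ - μ₀)/SE = (55.21 - 49)/2.0830 = 2.9813
Critical value: t_{0.005,58} = ±2.663
p-value ≈ 0.0042
Decision: reject H₀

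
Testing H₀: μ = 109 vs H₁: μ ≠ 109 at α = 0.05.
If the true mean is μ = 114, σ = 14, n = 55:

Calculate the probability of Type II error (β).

SE = σ/√n = 14/√55 = 1.8878
Critical values: μ₀ ± z_0.025×SE = 109 ± 1.960×1.8878
Acceptance region: (105.2999, 112.7001)
Under H₁ (μ = 114): z_high = (112.7001 - 114)/1.8878 = -0.6886, z_low = (105.2999 - 114)/1.8878 = -4.6086
β = P(not reject | H₁) = Φ(-0.6886) - Φ(-4.6086) ≈ 0.2455

Answer: β ≈ 0.2455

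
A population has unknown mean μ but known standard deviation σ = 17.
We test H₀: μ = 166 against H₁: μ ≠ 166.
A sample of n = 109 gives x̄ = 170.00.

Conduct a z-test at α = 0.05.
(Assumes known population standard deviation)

Answer: z = 2.4565, reject H₀

Derivation:
Standard error: SE = σ/√n = 17/√109 = 1.6283
z-statistic: z = (x̄ - μ₀)/SE = (170.00 - 166)/1.6283 = 2.4565
Critical value: ±1.960
p-value = 0.0140
Decision: reject H₀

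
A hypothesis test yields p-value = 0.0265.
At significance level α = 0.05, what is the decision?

Compare p-value to α:
0.0265 < 0.05
Decision: reject H₀

Answer: reject H₀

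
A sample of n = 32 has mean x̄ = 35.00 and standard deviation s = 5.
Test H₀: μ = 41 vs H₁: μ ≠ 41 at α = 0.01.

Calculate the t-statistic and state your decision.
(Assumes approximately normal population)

df = n - 1 = 31
SE = s/√n = 5/√32 = 0.8839
t = (x̄ - μ₀)/SE = (35.00 - 41)/0.8839 = -6.7881
Critical value: t_{0.005,31} = ±2.744
p-value < 0.0001
Decision: reject H₀

Answer: t = -6.7881, reject H₀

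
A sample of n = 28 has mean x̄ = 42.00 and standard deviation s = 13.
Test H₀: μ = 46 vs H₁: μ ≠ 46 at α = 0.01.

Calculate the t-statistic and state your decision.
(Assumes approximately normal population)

Answer: t = -1.6281, fail to reject H₀

Derivation:
df = n - 1 = 27
SE = s/√n = 13/√28 = 2.4568
t = (x̄ - μ₀)/SE = (42.00 - 46)/2.4568 = -1.6281
Critical value: t_{0.005,27} = ±2.771
p-value ≈ 0.1151
Decision: fail to reject H₀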